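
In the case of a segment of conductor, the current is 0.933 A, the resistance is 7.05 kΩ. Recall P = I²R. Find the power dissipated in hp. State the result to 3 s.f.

8.23 hp

Directly: P = I²R.
I = 0.933 A; R = 7.05 kΩ = 7050 Ω.
P = 6137 W  (the unit combination reduces to kg·m²/s³ = W)
6137 W × (1 hp / 745.7 W) = 8.230 hp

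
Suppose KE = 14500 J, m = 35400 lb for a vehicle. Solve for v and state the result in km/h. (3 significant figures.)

Solving KE = ½mv² for v: v = √(2·KE/m).
KE = 14500 J; m = 35400 lb = 16057 kg.
v = 1.344 m/s
1.344 m/s × (1 km/h / 0.2778 m/s) = 4.838 km/h

4.84 km/h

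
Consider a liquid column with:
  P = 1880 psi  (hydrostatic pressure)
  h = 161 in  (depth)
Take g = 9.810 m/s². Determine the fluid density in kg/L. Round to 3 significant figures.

323 kg/L

Rearranging: ρ = P/(g·h).
P = 1880 psi = 1.296×10^7 Pa; h = 161 in = 4.089 m; g = 9.810 m/s².
ρ = 3.231×10^5 kg/m³
3.231×10^5 kg/m³ × (1 kg/L / 1000 kg/m³) = 323.1 kg/L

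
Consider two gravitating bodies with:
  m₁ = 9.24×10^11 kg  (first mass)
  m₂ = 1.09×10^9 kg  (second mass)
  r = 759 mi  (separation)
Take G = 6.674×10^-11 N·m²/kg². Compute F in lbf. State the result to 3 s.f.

F is given directly by: F = Gm₁m₂/r².
m₁ = 9.24×10^11 kg; m₂ = 1.09×10^9 kg; r = 759 mi = 1.221×10^6 m; G = 6.674×10^-11 N·m²/kg².
F = 0.04505 N
0.04505 N × (1 lbf / 4.448 N) = 0.01013 lbf

0.0101 lbf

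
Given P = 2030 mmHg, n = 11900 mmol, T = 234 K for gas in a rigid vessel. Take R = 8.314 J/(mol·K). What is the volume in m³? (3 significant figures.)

0.0855 m³

Solving PV = nRT for V: V = nRT/P.
P = 2030 mmHg = 2.706×10^5 Pa; n = 11900 mmol = 11.90 mol; T = 234 K; R = 8.314 J/(mol·K).
V = 0.08554 m³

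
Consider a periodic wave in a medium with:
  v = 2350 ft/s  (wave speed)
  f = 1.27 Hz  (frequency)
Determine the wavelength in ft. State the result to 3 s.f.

Solving v = f·λ for λ: λ = v/f.
v = 2350 ft/s = 716.3 m/s; f = 1.27 Hz.
λ = 564.0 m
564.0 m × (1 ft / 0.3048 m) = 1850 ft

1850 ft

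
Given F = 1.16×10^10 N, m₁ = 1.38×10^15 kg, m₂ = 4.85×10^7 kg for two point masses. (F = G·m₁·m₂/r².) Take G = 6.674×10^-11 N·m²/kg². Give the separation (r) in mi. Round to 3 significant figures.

0.0122 mi

From Newton's law of gravitation: r = √(G·m₁m₂/F).
F = 1.16×10^10 N; m₁ = 1.38×10^15 kg; m₂ = 4.85×10^7 kg; G = 6.674×10^-11 N·m²/kg².
r = 19.62 m
19.62 m × (1 mi / 1609 m) = 0.01219 mi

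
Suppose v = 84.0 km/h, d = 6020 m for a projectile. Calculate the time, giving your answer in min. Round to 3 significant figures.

4.30 min

Rearranging v = d/t for t: t = d/v.
v = 84.0 km/h = 23.33 m/s; d = 6020 m.
t = 258.0 s
258.0 s × (1 min / 60.00 s) = 4.300 min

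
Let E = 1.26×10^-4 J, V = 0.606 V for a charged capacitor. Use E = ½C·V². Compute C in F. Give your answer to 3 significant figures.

Solving E = ½C·V² for C: C = 2E/V².
E = 1.26×10^-4 J; V = 0.606 V.
C = 6.862×10^-4 F

6.86×10^-4 F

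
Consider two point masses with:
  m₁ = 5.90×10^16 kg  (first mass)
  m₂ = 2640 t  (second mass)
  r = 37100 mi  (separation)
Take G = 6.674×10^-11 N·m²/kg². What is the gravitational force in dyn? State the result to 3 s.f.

292 dyn

Directly: F = Gm₁m₂/r².
m₁ = 5.90×10^16 kg; m₂ = 2640 t = 2.640×10^6 kg; r = 37100 mi = 5.971×10^7 m; G = 6.674×10^-11 N·m²/kg².
F = 0.002916 N
0.002916 N × (1 dyn / 1.000×10^-5 N) = 291.6 dyn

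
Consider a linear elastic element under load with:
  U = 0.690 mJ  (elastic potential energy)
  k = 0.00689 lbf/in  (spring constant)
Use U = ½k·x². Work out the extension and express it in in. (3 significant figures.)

1.33 in

Rearranging: x = √(2U/k).
U = 0.690 mJ = 6.900×10^-4 J; k = 0.00689 lbf/in = 1.207 N/m.
x = 0.03382 m
0.03382 m × (1 in / 0.02540 m) = 1.331 in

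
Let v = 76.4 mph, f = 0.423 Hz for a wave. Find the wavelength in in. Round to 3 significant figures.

3180 in

Solving v = f·λ for λ: λ = v/f.
v = 76.4 mph = 34.15 m/s; f = 0.423 Hz.
λ = 80.74 m
80.74 m × (1 in / 0.02540 m) = 3179 in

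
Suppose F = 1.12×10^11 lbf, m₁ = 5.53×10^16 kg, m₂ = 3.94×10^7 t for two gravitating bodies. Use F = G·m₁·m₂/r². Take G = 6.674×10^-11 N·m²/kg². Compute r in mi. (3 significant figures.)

From Newton's law of gravitation: r = √(G·m₁m₂/F).
F = 1.12×10^11 lbf = 4.982×10^11 N; m₁ = 5.53×10^16 kg; m₂ = 3.94×10^7 t = 3.940×10^10 kg; G = 6.674×10^-11 N·m²/kg².
r = 540.3 m
540.3 m × (1 mi / 1609 m) = 0.3357 mi

0.336 mi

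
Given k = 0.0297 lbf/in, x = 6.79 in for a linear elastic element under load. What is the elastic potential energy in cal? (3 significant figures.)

0.0185 cal

U is given directly by: U = ½kx².
k = 0.0297 lbf/in = 5.201 N/m; x = 6.79 in = 0.1725 m.
U = 0.07735 J
0.07735 J × (1 cal / 4.184 J) = 0.01849 cal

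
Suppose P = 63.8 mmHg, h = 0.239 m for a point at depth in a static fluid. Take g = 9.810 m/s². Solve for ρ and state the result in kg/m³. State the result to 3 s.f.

3630 kg/m³

Rearranging P = ρ·g·h for ρ: ρ = P/(g·h).
P = 63.8 mmHg = 8506 Pa; h = 0.239 m; g = 9.810 m/s².
ρ = 3628 kg/m³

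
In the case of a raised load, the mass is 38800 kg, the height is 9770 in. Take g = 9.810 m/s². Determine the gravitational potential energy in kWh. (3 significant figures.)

PE is given directly by: PE = mgh.
m = 38800 kg; h = 9770 in = 248.2 m; g = 9.810 m/s².
PE = 9.446×10^7 J  (the unit combination reduces to kg·m²/s² = J)
9.446×10^7 J × (1 kWh / 3.600×10^6 J) = 26.24 kWh

26.2 kWh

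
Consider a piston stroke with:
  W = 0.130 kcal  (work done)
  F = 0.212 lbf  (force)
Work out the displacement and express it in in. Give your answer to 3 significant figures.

22700 in

Rearranging W = F·d for d: d = W/F.
W = 0.130 kcal = 543.9 J; F = 0.212 lbf = 0.9430 N.
d = 576.8 m
576.8 m × (1 in / 0.02540 m) = 22708 in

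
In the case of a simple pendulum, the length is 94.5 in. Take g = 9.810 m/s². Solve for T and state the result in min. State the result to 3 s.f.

T is given directly by: T = 2π√(L/g).
L = 94.5 in = 2.400 m; g = 9.810 m/s².
T = 3.108 s
3.108 s × (1 min / 60.00 s) = 0.05180 min

0.0518 min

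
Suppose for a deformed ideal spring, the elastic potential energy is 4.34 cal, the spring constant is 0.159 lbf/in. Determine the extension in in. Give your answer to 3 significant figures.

45.0 in

Rearranging: x = √(2U/k).
U = 4.34 cal = 18.16 J; k = 0.159 lbf/in = 27.85 N/m.
x = 1.142 m
1.142 m × (1 in / 0.02540 m) = 44.96 in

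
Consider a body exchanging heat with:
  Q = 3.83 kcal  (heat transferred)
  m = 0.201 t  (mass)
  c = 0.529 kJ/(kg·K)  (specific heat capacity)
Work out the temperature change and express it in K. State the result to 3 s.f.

0.151 K

Solving Q = m·c·ΔT for ΔT: ΔT = Q/(m·c).
Q = 3.83 kcal = 16025 J; m = 0.201 t = 201.0 kg; c = 0.529 kJ/(kg·K) = 529.0 J/(kg·K).
ΔT = 0.1507 K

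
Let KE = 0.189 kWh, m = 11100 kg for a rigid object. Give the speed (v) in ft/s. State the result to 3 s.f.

Rearranging KE = ½mv² for v: v = √(2·KE/m).
KE = 0.189 kWh = 6.804×10^5 J; m = 11100 kg.
v = 11.07 m/s
11.07 m/s × (1 ft/s / 0.3048 m/s) = 36.33 ft/s

36.3 ft/s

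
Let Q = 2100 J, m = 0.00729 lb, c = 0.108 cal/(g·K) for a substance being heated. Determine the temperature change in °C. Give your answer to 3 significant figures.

1410 °C

Rearranging Q = m·c·ΔT for ΔT: ΔT = Q/(m·c).
Q = 2100 J; m = 0.00729 lb = 0.003307 kg; c = 0.108 cal/(g·K) = 451.9 J/(kg·K).
ΔT = 1405 K
Since 1 °C = 1 K, 1405 °C.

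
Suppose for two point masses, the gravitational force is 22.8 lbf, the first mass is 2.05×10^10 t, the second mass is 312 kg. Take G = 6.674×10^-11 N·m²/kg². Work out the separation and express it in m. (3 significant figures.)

64.9 m

From Newton's law of gravitation: r = √(G·m₁m₂/F).
F = 22.8 lbf = 101.4 N; m₁ = 2.05×10^10 t = 2.050×10^13 kg; m₂ = 312 kg; G = 6.674×10^-11 N·m²/kg².
r = 64.88 m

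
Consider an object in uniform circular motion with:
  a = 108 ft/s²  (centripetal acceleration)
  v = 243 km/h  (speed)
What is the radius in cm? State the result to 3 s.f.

13800 cm

Rearranging a = v²/r for r: r = v²/a.
a = 108 ft/s² = 32.92 m/s²; v = 243 km/h = 67.50 m/s.
r = 138.4 m
138.4 m × (1 cm / 0.01000 m) = 13841 cm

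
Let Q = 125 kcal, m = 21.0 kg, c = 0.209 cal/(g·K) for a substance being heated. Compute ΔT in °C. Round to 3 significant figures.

28.5 °C

Rearranging: ΔT = Q/(m·c).
Q = 125 kcal = 5.230×10^5 J; m = 21.0 kg; c = 0.209 cal/(g·K) = 874.5 J/(kg·K).
ΔT = 28.48 K
Since 1 °C = 1 K, 28.48 °C.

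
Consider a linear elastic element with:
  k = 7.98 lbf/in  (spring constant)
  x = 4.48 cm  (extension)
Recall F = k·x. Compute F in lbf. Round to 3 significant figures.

14.1 lbf

From Hooke's law: F = kx.
k = 7.98 lbf/in = 1398 N/m; x = 4.48 cm = 0.04480 m.
F = 62.61 N
62.61 N × (1 lbf / 4.448 N) = 14.07 lbf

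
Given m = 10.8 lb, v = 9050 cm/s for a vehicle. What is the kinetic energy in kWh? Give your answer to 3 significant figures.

0.00557 kWh

Directly: KE = ½mv².
m = 10.8 lb = 4.899 kg; v = 9050 cm/s = 90.50 m/s.
KE = 20061 J  (the unit combination reduces to kg·m²/s² = J)
20061 J × (1 kWh / 3.600×10^6 J) = 0.005573 kWh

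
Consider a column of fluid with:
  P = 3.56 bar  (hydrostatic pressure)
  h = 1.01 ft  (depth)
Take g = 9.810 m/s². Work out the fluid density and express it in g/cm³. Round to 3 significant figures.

118 g/cm³

Solving P = ρ·g·h for ρ: ρ = P/(g·h).
P = 3.56 bar = 3.560×10^5 Pa; h = 1.01 ft = 0.3078 m; g = 9.810 m/s².
ρ = 1.179×10^5 kg/m³
1.179×10^5 kg/m³ × (1 g/cm³ / 1000 kg/m³) = 117.9 g/cm³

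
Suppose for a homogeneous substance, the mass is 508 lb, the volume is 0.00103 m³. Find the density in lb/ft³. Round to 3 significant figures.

ρ is given directly by: ρ = m/V.
m = 508 lb = 230.4 kg; V = 0.00103 m³.
ρ = 2.237×10^5 kg/m³
2.237×10^5 kg/m³ × (1 lb/ft³ / 16.02 kg/m³) = 13966 lb/ft³

14000 lb/ft³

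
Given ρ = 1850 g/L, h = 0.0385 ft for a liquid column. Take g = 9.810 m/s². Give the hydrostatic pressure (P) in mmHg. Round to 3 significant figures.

1.60 mmHg

P is given directly by: P = ρgh.
ρ = 1850 g/L = 1850 kg/m³; h = 0.0385 ft = 0.01173 m; g = 9.810 m/s².
P = 213.0 Pa
213.0 Pa × (1 mmHg / 133.3 Pa) = 1.597 mmHg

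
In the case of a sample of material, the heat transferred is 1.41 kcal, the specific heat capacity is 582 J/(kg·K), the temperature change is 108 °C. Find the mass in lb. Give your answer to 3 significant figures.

0.207 lb

Solving Q = m·c·ΔT for m: m = Q/(c·ΔT).
Q = 1.41 kcal = 5899 J; c = 582 J/(kg·K); ΔT = 108 °C = 108.0 K.
m = 0.09386 kg
0.09386 kg × (1 lb / 0.4536 kg) = 0.2069 lb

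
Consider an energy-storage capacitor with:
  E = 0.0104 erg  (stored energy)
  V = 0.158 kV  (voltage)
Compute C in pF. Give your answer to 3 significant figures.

0.0833 pF

Solving E = ½C·V² for C: C = 2E/V².
E = 0.0104 erg = 1.040×10^-9 J; V = 0.158 kV = 158.0 V.
C = 8.332×10^-14 F
8.332×10^-14 F × (1 pF / 1.000×10^-12 F) = 0.08332 pF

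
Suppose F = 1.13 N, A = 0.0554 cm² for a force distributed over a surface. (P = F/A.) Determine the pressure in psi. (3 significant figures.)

29.6 psi

P is given directly by: P = F/A.
F = 1.13 N; A = 0.0554 cm² = 5.540×10^-6 m².
P = 2.040×10^5 Pa
2.040×10^5 Pa × (1 psi / 6895 Pa) = 29.58 psi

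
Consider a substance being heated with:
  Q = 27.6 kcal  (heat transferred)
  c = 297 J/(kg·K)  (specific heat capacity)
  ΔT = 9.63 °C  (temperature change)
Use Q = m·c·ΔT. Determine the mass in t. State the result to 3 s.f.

0.0404 t

Rearranging Q = m·c·ΔT for m: m = Q/(c·ΔT).
Q = 27.6 kcal = 1.155×10^5 J; c = 297 J/(kg·K); ΔT = 9.63 °C = 9.630 K.
m = 40.38 kg
40.38 kg × (1 t / 1000 kg) = 0.04038 t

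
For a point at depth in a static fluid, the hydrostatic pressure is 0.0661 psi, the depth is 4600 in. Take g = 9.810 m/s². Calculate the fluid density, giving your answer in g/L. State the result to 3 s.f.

Solving P = ρ·g·h for ρ: ρ = P/(g·h).
P = 0.0661 psi = 455.7 Pa; h = 4600 in = 116.8 m; g = 9.810 m/s².
ρ = 0.3976 kg/m³
Since 1 g/L = 1 kg/m³, 0.3976 g/L.

0.398 g/L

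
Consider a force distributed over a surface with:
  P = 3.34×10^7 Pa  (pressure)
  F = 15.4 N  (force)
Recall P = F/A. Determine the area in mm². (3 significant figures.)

0.461 mm²

Rearranging P = F/A for A: A = F/P.
P = 3.34×10^7 Pa; F = 15.4 N.
A = 4.611×10^-7 m²
4.611×10^-7 m² × (1 mm² / 1.000×10^-6 m²) = 0.4611 mm²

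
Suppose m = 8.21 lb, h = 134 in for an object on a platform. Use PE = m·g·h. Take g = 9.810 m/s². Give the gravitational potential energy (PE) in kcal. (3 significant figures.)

Directly: PE = mgh.
m = 8.21 lb = 3.724 kg; h = 134 in = 3.404 m; g = 9.810 m/s².
PE = 124.3 J
124.3 J × (1 kcal / 4184 J) = 0.02972 kcal

0.0297 kcal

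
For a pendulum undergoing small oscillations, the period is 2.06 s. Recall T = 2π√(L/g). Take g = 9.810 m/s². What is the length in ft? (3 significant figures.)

3.46 ft

Solving T = 2π√(L/g) for L: L = g·(T/2π)².
T = 2.06 s; g = 9.810 m/s².
L = 1.054 m
1.054 m × (1 ft / 0.3048 m) = 3.460 ft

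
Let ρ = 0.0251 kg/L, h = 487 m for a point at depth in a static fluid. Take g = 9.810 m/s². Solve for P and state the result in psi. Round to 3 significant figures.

17.4 psi

Directly: P = ρgh.
ρ = 0.0251 kg/L = 25.10 kg/m³; h = 487 m; g = 9.810 m/s².
P = 1.199×10^5 Pa
1.199×10^5 Pa × (1 psi / 6895 Pa) = 17.39 psi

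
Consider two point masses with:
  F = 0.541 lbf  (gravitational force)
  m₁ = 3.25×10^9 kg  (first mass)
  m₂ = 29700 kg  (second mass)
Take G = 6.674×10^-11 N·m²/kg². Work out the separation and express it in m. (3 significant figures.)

From Newton's law of gravitation: r = √(G·m₁m₂/F).
F = 0.541 lbf = 2.406 N; m₁ = 3.25×10^9 kg; m₂ = 29700 kg; G = 6.674×10^-11 N·m²/kg².
r = 51.74 m

51.7 m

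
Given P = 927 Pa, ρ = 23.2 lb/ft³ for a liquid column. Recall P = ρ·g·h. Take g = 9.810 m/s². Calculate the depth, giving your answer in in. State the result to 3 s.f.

Rearranging: h = P/(ρ·g).
P = 927 Pa; ρ = 23.2 lb/ft³ = 371.6 kg/m³; g = 9.810 m/s².
h = 0.2543 m
0.2543 m × (1 in / 0.02540 m) = 10.01 in

10.0 in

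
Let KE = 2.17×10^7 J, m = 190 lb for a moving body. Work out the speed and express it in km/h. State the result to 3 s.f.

Rearranging KE = ½mv² for v: v = √(2·KE/m).
KE = 2.17×10^7 J; m = 190 lb = 86.18 kg.
v = 709.6 m/s
709.6 m/s × (1 km/h / 0.2778 m/s) = 2555 km/h

2550 km/h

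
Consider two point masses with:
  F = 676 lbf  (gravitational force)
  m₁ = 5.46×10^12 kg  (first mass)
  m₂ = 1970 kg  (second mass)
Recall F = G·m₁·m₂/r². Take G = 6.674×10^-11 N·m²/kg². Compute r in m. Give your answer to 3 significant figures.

Rearranging: r = √(G·m₁m₂/F).
F = 676 lbf = 3007 N; m₁ = 5.46×10^12 kg; m₂ = 1970 kg; G = 6.674×10^-11 N·m²/kg².
r = 15.45 m

15.5 m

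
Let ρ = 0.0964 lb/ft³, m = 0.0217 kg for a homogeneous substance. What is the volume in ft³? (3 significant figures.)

0.496 ft³

Rearranging ρ = m/V for V: V = m/ρ.
ρ = 0.0964 lb/ft³ = 1.544 kg/m³; m = 0.0217 kg.
V = 0.01405 m³
0.01405 m³ × (1 ft³ / 0.02832 m³) = 0.4963 ft³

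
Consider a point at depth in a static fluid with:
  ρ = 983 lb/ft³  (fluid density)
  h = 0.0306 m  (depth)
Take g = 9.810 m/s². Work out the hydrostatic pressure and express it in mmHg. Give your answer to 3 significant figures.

P is given directly by: P = ρgh.
ρ = 983 lb/ft³ = 15746 kg/m³; h = 0.0306 m; g = 9.810 m/s².
P = 4727 Pa
4727 Pa × (1 mmHg / 133.3 Pa) = 35.45 mmHg

35.5 mmHg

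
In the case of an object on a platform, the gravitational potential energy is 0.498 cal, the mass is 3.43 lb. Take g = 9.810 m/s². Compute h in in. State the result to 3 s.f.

5.37 in

Rearranging: h = PE/(m·g).
PE = 0.498 cal = 2.084 J; m = 3.43 lb = 1.556 kg; g = 9.810 m/s².
h = 0.1365 m
0.1365 m × (1 in / 0.02540 m) = 5.375 in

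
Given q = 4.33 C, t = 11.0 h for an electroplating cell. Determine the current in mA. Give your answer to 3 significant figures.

0.109 mA

Solving q = I·t for I: I = q/t.
q = 4.33 C; t = 11.0 h = 39600 s.
I = 1.093×10^-4 A
1.093×10^-4 A × (1 mA / 0.001000 A) = 0.1093 mA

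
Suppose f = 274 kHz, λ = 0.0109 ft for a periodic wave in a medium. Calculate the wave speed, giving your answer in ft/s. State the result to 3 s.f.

2990 ft/s

v is given directly by: v = fλ.
f = 274 kHz = 2.740×10^5 Hz; λ = 0.0109 ft = 0.003322 m.
v = 910.3 m/s
910.3 m/s × (1 ft/s / 0.3048 m/s) = 2987 ft/s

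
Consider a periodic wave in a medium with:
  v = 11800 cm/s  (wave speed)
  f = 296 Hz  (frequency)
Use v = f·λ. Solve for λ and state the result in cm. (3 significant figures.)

Solving v = f·λ for λ: λ = v/f.
v = 11800 cm/s = 118.0 m/s; f = 296 Hz.
λ = 0.3986 m
0.3986 m × (1 cm / 0.01000 m) = 39.86 cm

39.9 cm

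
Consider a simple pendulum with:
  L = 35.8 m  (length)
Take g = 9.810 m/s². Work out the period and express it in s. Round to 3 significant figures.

Directly: T = 2π√(L/g).
L = 35.8 m; g = 9.810 m/s².
T = 12.00 s

12.0 s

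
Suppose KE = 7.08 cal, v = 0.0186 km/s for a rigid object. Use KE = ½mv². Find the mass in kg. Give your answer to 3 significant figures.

Rearranging KE = ½mv² for m: m = 2·KE/v².
KE = 7.08 cal = 29.62 J; v = 0.0186 km/s = 18.60 m/s.
m = 0.1712 kg

0.171 kg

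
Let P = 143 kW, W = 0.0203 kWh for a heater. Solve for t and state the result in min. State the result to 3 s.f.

0.00852 min

Rearranging: t = W/P.
P = 143 kW = 1.430×10^5 W; W = 0.0203 kWh = 73080 J.
t = 0.5110 s
0.5110 s × (1 min / 60.00 s) = 0.008517 min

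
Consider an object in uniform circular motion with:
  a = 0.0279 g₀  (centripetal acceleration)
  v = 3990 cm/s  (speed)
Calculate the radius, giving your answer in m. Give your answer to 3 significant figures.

Solving a = v²/r for r: r = v²/a.
a = 0.0279 g₀ = 0.2736 m/s²; v = 3990 cm/s = 39.90 m/s.
r = 5819 m

5820 m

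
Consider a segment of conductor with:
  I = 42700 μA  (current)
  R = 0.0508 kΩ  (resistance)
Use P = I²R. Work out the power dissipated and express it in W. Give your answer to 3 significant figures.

0.0926 W

Directly: P = I²R.
I = 42700 μA = 0.04270 A; R = 0.0508 kΩ = 50.80 Ω.
P = 0.09262 W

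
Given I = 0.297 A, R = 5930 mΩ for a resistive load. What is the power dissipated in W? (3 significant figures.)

Directly: P = I²R.
I = 0.297 A; R = 5930 mΩ = 5.930 Ω.
P = 0.5231 W  (the unit combination reduces to kg·m²/s³ = W)

0.523 W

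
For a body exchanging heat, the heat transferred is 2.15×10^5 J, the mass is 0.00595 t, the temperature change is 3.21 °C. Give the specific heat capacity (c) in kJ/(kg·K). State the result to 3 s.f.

11.3 kJ/(kg·K)

Solving Q = m·c·ΔT for c: c = Q/(m·ΔT).
Q = 2.15×10^5 J; m = 0.00595 t = 5.950 kg; ΔT = 3.21 °C = 3.210 K.
c = 11257 J/(kg·K)
11257 J/(kg·K) × (1 kJ/(kg·K) / 1000 J/(kg·K)) = 11.26 kJ/(kg·K)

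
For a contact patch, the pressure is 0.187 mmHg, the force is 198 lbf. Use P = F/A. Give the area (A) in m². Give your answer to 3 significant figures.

Rearranging: A = F/P.
P = 0.187 mmHg = 24.93 Pa; F = 198 lbf = 880.7 N.
A = 35.33 m²

35.3 m²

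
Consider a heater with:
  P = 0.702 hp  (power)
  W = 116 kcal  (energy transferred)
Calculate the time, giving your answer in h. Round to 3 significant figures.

Rearranging P = W/t for t: t = W/P.
P = 0.702 hp = 523.5 W; W = 116 kcal = 4.853×10^5 J.
t = 927.1 s
927.1 s × (1 h / 3600 s) = 0.2575 h

0.258 h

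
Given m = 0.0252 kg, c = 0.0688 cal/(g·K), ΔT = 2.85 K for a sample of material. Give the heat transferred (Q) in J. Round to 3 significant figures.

Directly: Q = mcΔT.
m = 0.0252 kg; c = 0.0688 cal/(g·K) = 287.9 J/(kg·K); ΔT = 2.85 K.
Q = 20.67 J

20.7 J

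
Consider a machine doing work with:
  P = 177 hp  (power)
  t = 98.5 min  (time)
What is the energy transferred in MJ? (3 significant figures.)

Solving P = W/t for W: W = P·t.
P = 177 hp = 1.320×10^5 W; t = 98.5 min = 5910 s.
W = 7.801×10^8 J  (the unit combination reduces to kg·m²/s² = J)
7.801×10^8 J × (1 MJ / 1.000×10^6 J) = 780.1 MJ

780 MJ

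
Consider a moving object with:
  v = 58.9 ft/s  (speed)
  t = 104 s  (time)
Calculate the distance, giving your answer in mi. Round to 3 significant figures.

Rearranging: d = v·t.
v = 58.9 ft/s = 17.95 m/s; t = 104 s.
d = 1867 m
1867 m × (1 mi / 1609 m) = 1.160 mi

1.16 mi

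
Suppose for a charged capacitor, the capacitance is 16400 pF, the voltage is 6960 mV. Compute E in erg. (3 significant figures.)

E is given directly by: E = ½CV².
C = 16400 pF = 1.640×10^-8 F; V = 6960 mV = 6.960 V.
E = 3.972×10^-7 J
3.972×10^-7 J × (1 erg / 1.000×10^-7 J) = 3.972 erg

3.97 erg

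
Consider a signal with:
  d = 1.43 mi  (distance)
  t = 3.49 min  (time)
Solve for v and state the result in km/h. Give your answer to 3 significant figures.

39.6 km/h

Directly: v = d/t.
d = 1.43 mi = 2301 m; t = 3.49 min = 209.4 s.
v = 10.99 m/s
10.99 m/s × (1 km/h / 0.2778 m/s) = 39.56 km/h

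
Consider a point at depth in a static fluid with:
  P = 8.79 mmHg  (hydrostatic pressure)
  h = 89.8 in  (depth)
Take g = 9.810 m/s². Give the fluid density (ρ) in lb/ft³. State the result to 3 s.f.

Rearranging P = ρ·g·h for ρ: ρ = P/(g·h).
P = 8.79 mmHg = 1172 Pa; h = 89.8 in = 2.281 m; g = 9.810 m/s².
ρ = 52.37 kg/m³
52.37 kg/m³ × (1 lb/ft³ / 16.02 kg/m³) = 3.270 lb/ft³

3.27 lb/ft³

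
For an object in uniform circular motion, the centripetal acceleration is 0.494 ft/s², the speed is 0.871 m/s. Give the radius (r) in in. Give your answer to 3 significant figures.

198 in

Rearranging: r = v²/a.
a = 0.494 ft/s² = 0.1506 m/s²; v = 0.871 m/s.
r = 5.038 m
5.038 m × (1 in / 0.02540 m) = 198.4 in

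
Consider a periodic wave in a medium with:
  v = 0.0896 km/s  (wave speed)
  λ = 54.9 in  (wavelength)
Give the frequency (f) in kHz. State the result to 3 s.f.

Solving v = f·λ for f: f = v/λ.
v = 0.0896 km/s = 89.60 m/s; λ = 54.9 in = 1.394 m.
f = 64.25 Hz
64.25 Hz × (1 kHz / 1000 Hz) = 0.06425 kHz

0.0643 kHz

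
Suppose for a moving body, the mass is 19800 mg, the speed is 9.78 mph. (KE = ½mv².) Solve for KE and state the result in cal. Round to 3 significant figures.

Directly: KE = ½mv².
m = 19800 mg = 0.01980 kg; v = 9.78 mph = 4.372 m/s.
KE = 0.1892 J
0.1892 J × (1 cal / 4.184 J) = 0.04523 cal

0.0452 cal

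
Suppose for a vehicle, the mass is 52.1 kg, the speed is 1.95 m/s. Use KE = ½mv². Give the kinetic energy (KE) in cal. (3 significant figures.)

23.7 cal

Directly: KE = ½mv².
m = 52.1 kg; v = 1.95 m/s.
KE = 99.06 J
99.06 J × (1 cal / 4.184 J) = 23.67 cal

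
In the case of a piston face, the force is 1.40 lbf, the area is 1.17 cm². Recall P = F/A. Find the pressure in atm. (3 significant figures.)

P is given directly by: P = F/A.
F = 1.40 lbf = 6.228 N; A = 1.17 cm² = 1.170×10^-4 m².
P = 53227 Pa
53227 Pa × (1 atm / 1.013×10^5 Pa) = 0.5253 atm

0.525 atm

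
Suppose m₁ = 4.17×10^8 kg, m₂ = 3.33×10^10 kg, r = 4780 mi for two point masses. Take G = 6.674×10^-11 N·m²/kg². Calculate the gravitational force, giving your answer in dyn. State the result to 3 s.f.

From Newton's law of gravitation: F = Gm₁m₂/r².
m₁ = 4.17×10^8 kg; m₂ = 3.33×10^10 kg; r = 4780 mi = 7.693×10^6 m; G = 6.674×10^-11 N·m²/kg².
F = 1.566×10^-5 N  (the unit combination reduces to kg·m/s² = N)
1.566×10^-5 N × (1 dyn / 1.000×10^-5 N) = 1.566 dyn

1.57 dyn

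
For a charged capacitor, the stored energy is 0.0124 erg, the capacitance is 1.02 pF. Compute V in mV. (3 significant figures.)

49300 mV

Rearranging: V = √(2E/C).
E = 0.0124 erg = 1.240×10^-9 J; C = 1.02 pF = 1.020×10^-12 F.
V = 49.31 V
49.31 V × (1 mV / 0.001000 V) = 49309 mV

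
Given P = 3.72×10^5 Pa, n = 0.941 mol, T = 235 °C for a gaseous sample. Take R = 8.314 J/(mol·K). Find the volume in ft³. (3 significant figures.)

0.377 ft³

From the ideal-gas law: V = nRT/P.
P = 3.72×10^5 Pa; n = 0.941 mol; T = 235 °C = 508.1 K; R = 8.314 J/(mol·K).
V = 0.01069 m³
0.01069 m³ × (1 ft³ / 0.02832 m³) = 0.3774 ft³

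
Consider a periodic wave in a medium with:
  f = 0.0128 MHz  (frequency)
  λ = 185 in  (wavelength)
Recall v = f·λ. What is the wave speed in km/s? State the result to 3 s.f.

Directly: v = fλ.
f = 0.0128 MHz = 12800 Hz; λ = 185 in = 4.699 m.
v = 60147 m/s
60147 m/s × (1 km/s / 1000 m/s) = 60.15 km/s

60.1 km/s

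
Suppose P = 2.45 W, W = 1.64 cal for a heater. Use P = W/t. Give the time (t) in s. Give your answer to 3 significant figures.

2.80 s

Rearranging: t = W/P.
P = 2.45 W; W = 1.64 cal = 6.862 J.
t = 2.801 s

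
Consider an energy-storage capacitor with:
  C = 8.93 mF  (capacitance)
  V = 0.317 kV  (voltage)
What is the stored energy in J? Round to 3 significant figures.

Directly: E = ½CV².
C = 8.93 mF = 0.008930 F; V = 0.317 kV = 317.0 V.
E = 448.7 J  (the unit combination reduces to kg·m²/s² = J)

449 J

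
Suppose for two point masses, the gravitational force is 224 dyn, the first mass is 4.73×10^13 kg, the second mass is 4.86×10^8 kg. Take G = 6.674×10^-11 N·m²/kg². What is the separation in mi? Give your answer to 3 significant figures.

Rearranging: r = √(G·m₁m₂/F).
F = 224 dyn = 0.002240 N; m₁ = 4.73×10^13 kg; m₂ = 4.86×10^8 kg; G = 6.674×10^-11 N·m²/kg².
r = 2.617×10^7 m
2.617×10^7 m × (1 mi / 1609 m) = 16262 mi

16300 mi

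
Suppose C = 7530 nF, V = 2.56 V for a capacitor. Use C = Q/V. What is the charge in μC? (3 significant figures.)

19.3 μC

Rearranging C = Q/V for Q: Q = CV.
C = 7530 nF = 7.530×10^-6 F; V = 2.56 V.
Q = 1.928×10^-5 C
1.928×10^-5 C × (1 μC / 1.000×10^-6 C) = 19.28 μC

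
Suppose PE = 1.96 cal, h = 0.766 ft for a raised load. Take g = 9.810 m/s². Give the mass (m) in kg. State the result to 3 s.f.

3.58 kg

Rearranging PE = m·g·h for m: m = PE/(g·h).
PE = 1.96 cal = 8.201 J; h = 0.766 ft = 0.2335 m; g = 9.810 m/s².
m = 3.580 kg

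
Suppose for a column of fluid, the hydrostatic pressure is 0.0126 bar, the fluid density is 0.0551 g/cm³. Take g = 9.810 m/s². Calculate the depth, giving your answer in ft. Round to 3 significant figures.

7.65 ft

Rearranging P = ρ·g·h for h: h = P/(ρ·g).
P = 0.0126 bar = 1260 Pa; ρ = 0.0551 g/cm³ = 55.10 kg/m³; g = 9.810 m/s².
h = 2.331 m
2.331 m × (1 ft / 0.3048 m) = 7.648 ft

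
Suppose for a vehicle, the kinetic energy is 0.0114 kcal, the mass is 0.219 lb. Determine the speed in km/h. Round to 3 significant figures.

112 km/h

Rearranging KE = ½mv² for v: v = √(2·KE/m).
KE = 0.0114 kcal = 47.70 J; m = 0.219 lb = 0.09934 kg.
v = 30.99 m/s
30.99 m/s × (1 km/h / 0.2778 m/s) = 111.6 km/h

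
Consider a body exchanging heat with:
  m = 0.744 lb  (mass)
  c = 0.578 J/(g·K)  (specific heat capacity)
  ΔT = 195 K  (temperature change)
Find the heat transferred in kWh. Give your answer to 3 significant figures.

Q is given directly by: Q = mcΔT.
m = 0.744 lb = 0.3375 kg; c = 0.578 J/(g·K) = 578.0 J/(kg·K); ΔT = 195 K.
Q = 38037 J
38037 J × (1 kWh / 3.600×10^6 J) = 0.01057 kWh

0.0106 kWh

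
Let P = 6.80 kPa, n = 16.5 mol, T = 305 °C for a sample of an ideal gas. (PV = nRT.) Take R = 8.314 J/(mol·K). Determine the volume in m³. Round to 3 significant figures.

11.7 m³

From the ideal-gas law: V = nRT/P.
P = 6.80 kPa = 6800 Pa; n = 16.5 mol; T = 305 °C = 578.1 K; R = 8.314 J/(mol·K).
V = 11.66 m³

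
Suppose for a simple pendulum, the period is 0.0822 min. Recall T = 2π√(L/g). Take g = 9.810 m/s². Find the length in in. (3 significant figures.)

238 in

Solving T = 2π√(L/g) for L: L = g·(T/2π)².
T = 0.0822 min = 4.932 s; g = 9.810 m/s².
L = 6.044 m
6.044 m × (1 in / 0.02540 m) = 238.0 in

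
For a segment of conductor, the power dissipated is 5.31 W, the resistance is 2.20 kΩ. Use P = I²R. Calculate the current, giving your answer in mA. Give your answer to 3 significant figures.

Solving P = I²R for I: I = √(P/R).
P = 5.31 W; R = 2.20 kΩ = 2200 Ω.
I = 0.04913 A
0.04913 A × (1 mA / 0.001000 A) = 49.13 mA

49.1 mA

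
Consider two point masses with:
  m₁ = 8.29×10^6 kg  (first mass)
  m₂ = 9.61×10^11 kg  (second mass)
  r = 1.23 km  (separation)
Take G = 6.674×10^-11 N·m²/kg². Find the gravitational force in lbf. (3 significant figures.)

79.0 lbf

From Newton's law of gravitation: F = Gm₁m₂/r².
m₁ = 8.29×10^6 kg; m₂ = 9.61×10^11 kg; r = 1.23 km = 1230 m; G = 6.674×10^-11 N·m²/kg².
F = 351.4 N  (the unit combination reduces to kg·m/s² = N)
351.4 N × (1 lbf / 4.448 N) = 79.01 lbf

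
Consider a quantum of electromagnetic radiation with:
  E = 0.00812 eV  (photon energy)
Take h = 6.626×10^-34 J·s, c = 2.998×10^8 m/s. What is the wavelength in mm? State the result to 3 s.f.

0.153 mm

Rearranging: λ = hc/E.
E = 0.00812 eV = 1.301×10^-21 J; h = 6.626×10^-34 J·s; c = 2.998×10^8 m/s.
λ = 1.527×10^-4 m
1.527×10^-4 m × (1 mm / 0.001000 m) = 0.1527 mm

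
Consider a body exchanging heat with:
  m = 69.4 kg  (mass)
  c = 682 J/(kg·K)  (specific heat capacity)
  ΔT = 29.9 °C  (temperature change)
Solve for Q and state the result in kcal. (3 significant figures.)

338 kcal

Q is given directly by: Q = mcΔT.
m = 69.4 kg; c = 682 J/(kg·K); ΔT = 29.9 °C = 29.90 K.
Q = 1.415×10^6 J  (the unit combination reduces to kg·m²/s² = J)
1.415×10^6 J × (1 kcal / 4184 J) = 338.2 kcal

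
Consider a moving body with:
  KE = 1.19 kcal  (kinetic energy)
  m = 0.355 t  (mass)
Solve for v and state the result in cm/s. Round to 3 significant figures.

530 cm/s

Rearranging KE = ½mv² for v: v = √(2·KE/m).
KE = 1.19 kcal = 4979 J; m = 0.355 t = 355.0 kg.
v = 5.296 m/s
5.296 m/s × (1 cm/s / 0.01000 m/s) = 529.6 cm/s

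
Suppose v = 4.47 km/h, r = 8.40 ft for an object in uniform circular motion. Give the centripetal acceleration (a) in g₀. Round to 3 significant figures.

0.0614 g₀

Directly: a = v²/r.
v = 4.47 km/h = 1.242 m/s; r = 8.40 ft = 2.560 m.
a = 0.6022 m/s²
0.6022 m/s² × (1 g₀ / 9.807 m/s²) = 0.06140 g₀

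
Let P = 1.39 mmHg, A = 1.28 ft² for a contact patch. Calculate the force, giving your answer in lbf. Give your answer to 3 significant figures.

4.95 lbf

Rearranging: F = P·A.
P = 1.39 mmHg = 185.3 Pa; A = 1.28 ft² = 0.1189 m².
F = 22.04 N
22.04 N × (1 lbf / 4.448 N) = 4.954 lbf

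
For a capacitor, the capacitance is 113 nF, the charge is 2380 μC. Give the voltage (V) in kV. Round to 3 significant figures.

21.1 kV

Rearranging C = Q/V for V: V = Q/C.
C = 113 nF = 1.130×10^-7 F; Q = 2380 μC = 0.002380 C.
V = 21062 V  (the unit combination reduces to kg·m²/(A·s³) = V)
21062 V × (1 kV / 1000 V) = 21.06 kV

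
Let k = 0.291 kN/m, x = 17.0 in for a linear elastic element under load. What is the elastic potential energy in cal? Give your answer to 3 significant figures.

Directly: U = ½kx².
k = 0.291 kN/m = 291.0 N/m; x = 17.0 in = 0.4318 m.
U = 27.13 J
27.13 J × (1 cal / 4.184 J) = 6.484 cal

6.48 cal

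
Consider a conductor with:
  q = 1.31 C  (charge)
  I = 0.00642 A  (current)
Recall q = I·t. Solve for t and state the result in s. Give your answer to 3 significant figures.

204 s

Rearranging: t = q/I.
q = 1.31 C; I = 0.00642 A.
t = 204.0 s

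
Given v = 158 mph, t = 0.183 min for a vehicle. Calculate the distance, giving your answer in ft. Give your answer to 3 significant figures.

2540 ft

Solving v = d/t for d: d = v·t.
v = 158 mph = 70.63 m/s; t = 0.183 min = 10.98 s.
d = 775.5 m
775.5 m × (1 ft / 0.3048 m) = 2544 ft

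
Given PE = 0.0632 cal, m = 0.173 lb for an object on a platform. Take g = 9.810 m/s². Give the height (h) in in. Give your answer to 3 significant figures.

Rearranging: h = PE/(m·g).
PE = 0.0632 cal = 0.2644 J; m = 0.173 lb = 0.07847 kg; g = 9.810 m/s².
h = 0.3435 m
0.3435 m × (1 in / 0.02540 m) = 13.52 in

13.5 in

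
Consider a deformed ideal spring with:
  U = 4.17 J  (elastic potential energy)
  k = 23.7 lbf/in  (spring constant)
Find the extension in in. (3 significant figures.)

1.76 in

Rearranging: x = √(2U/k).
U = 4.17 J; k = 23.7 lbf/in = 4151 N/m.
x = 0.04483 m
0.04483 m × (1 in / 0.02540 m) = 1.765 in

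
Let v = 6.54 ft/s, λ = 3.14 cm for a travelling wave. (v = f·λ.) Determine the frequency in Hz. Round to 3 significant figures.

63.5 Hz

Solving v = f·λ for f: f = v/λ.
v = 6.54 ft/s = 1.993 m/s; λ = 3.14 cm = 0.03140 m.
f = 63.48 Hz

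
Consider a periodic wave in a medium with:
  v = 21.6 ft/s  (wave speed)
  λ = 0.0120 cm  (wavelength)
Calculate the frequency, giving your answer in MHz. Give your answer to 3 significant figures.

0.0549 MHz

Rearranging: f = v/λ.
v = 21.6 ft/s = 6.584 m/s; λ = 0.0120 cm = 1.200×10^-4 m.
f = 54864 Hz
54864 Hz × (1 MHz / 1.000×10^6 Hz) = 0.05486 MHz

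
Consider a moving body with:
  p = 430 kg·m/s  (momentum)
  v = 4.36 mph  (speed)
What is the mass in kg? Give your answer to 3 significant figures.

Rearranging p = m·v for m: m = p/v.
p = 430 kg·m/s; v = 4.36 mph = 1.949 m/s.
m = 220.6 kg

221 kg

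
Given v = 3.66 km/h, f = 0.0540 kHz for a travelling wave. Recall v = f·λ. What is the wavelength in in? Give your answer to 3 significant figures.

0.741 in

Rearranging v = f·λ for λ: λ = v/f.
v = 3.66 km/h = 1.017 m/s; f = 0.0540 kHz = 54.00 Hz.
λ = 0.01883 m
0.01883 m × (1 in / 0.02540 m) = 0.7412 in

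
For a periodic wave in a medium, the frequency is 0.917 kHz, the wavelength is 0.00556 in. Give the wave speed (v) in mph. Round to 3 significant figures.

v is given directly by: v = fλ.
f = 0.917 kHz = 917.0 Hz; λ = 0.00556 in = 1.412×10^-4 m.
v = 0.1295 m/s
0.1295 m/s × (1 mph / 0.4470 m/s) = 0.2897 mph

0.290 mph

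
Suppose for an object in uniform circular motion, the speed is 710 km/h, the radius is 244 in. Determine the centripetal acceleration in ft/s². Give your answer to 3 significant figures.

Directly: a = v²/r.
v = 710 km/h = 197.2 m/s; r = 244 in = 6.198 m.
a = 6276 m/s²
6276 m/s² × (1 ft/s² / 0.3048 m/s²) = 20591 ft/s²

20600 ft/s²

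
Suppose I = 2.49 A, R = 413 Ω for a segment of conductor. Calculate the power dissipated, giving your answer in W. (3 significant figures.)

Directly: P = I²R.
I = 2.49 A; R = 413 Ω.
P = 2561 W  (the unit combination reduces to kg·m²/s³ = W)

2560 W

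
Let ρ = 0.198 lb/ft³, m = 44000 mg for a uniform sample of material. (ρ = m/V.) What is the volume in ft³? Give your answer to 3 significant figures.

Rearranging: V = m/ρ.
ρ = 0.198 lb/ft³ = 3.172 kg/m³; m = 44000 mg = 0.04400 kg.
V = 0.01387 m³
0.01387 m³ × (1 ft³ / 0.02832 m³) = 0.4899 ft³

0.490 ft³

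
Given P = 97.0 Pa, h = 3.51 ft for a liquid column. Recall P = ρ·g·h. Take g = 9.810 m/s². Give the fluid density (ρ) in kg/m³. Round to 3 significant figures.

9.24 kg/m³

Rearranging P = ρ·g·h for ρ: ρ = P/(g·h).
P = 97.0 Pa; h = 3.51 ft = 1.070 m; g = 9.810 m/s².
ρ = 9.242 kg/m³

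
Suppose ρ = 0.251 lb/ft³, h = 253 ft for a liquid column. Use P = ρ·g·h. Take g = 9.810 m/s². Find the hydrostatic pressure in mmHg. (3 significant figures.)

22.8 mmHg

Directly: P = ρgh.
ρ = 0.251 lb/ft³ = 4.021 kg/m³; h = 253 ft = 77.11 m; g = 9.810 m/s².
P = 3042 Pa
3042 Pa × (1 mmHg / 133.3 Pa) = 22.81 mmHg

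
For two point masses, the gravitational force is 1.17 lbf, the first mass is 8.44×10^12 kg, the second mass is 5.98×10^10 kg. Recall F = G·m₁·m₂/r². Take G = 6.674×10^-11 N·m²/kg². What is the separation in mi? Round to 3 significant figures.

From Newton's law of gravitation: r = √(G·m₁m₂/F).
F = 1.17 lbf = 5.204 N; m₁ = 8.44×10^12 kg; m₂ = 5.98×10^10 kg; G = 6.674×10^-11 N·m²/kg².
r = 2.544×10^6 m
2.544×10^6 m × (1 mi / 1609 m) = 1581 mi

1580 mi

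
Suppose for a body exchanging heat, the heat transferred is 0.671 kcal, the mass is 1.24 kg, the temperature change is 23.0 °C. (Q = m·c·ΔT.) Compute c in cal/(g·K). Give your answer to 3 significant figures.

0.0235 cal/(g·K)

Rearranging: c = Q/(m·ΔT).
Q = 0.671 kcal = 2807 J; m = 1.24 kg; ΔT = 23.0 °C = 23.00 K.
c = 98.44 J/(kg·K)
98.44 J/(kg·K) × (1 cal/(g·K) / 4184 J/(kg·K)) = 0.02353 cal/(g·K)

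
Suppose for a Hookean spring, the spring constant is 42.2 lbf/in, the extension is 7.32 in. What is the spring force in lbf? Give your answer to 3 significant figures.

309 lbf

F is given directly by: F = kx.
k = 42.2 lbf/in = 7390 N/m; x = 7.32 in = 0.1859 m.
F = 1374 N  (the unit combination reduces to kg·m/s² = N)
1374 N × (1 lbf / 4.448 N) = 308.9 lbf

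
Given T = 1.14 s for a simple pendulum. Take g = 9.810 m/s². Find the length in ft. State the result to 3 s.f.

1.06 ft

Solving T = 2π√(L/g) for L: L = g·(T/2π)².
T = 1.14 s; g = 9.810 m/s².
L = 0.3229 m
0.3229 m × (1 ft / 0.3048 m) = 1.060 ft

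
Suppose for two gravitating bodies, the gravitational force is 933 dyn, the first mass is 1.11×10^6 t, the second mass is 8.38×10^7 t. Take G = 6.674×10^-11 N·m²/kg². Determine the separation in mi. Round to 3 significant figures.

507 mi

From Newton's law of gravitation: r = √(G·m₁m₂/F).
F = 933 dyn = 0.009330 N; m₁ = 1.11×10^6 t = 1.110×10^9 kg; m₂ = 8.38×10^7 t = 8.380×10^10 kg; G = 6.674×10^-11 N·m²/kg².
r = 8.157×10^5 m
8.157×10^5 m × (1 mi / 1609 m) = 506.9 mi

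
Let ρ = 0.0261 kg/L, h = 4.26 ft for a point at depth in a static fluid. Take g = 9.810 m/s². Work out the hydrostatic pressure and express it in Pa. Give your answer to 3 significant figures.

P is given directly by: P = ρgh.
ρ = 0.0261 kg/L = 26.10 kg/m³; h = 4.26 ft = 1.298 m; g = 9.810 m/s².
P = 332.5 Pa

332 Pa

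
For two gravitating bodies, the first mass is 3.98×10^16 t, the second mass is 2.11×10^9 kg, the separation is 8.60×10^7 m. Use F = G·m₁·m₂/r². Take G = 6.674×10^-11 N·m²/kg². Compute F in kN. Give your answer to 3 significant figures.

From Newton's law of gravitation: F = Gm₁m₂/r².
m₁ = 3.98×10^16 t = 3.980×10^19 kg; m₂ = 2.11×10^9 kg; r = 8.60×10^7 m; G = 6.674×10^-11 N·m²/kg².
F = 757.8 N  (the unit combination reduces to kg·m/s² = N)
757.8 N × (1 kN / 1000 N) = 0.7578 kN

0.758 kN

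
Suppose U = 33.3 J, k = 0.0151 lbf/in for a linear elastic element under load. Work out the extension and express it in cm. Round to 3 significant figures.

Rearranging: x = √(2U/k).
U = 33.3 J; k = 0.0151 lbf/in = 2.644 N/m.
x = 5.018 m
5.018 m × (1 cm / 0.01000 m) = 501.8 cm

502 cm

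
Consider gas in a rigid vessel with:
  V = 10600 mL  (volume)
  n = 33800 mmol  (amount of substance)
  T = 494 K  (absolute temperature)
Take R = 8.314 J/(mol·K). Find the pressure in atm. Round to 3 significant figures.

From the ideal-gas law: P = nRT/V.
V = 10600 mL = 0.01060 m³; n = 33800 mmol = 33.80 mol; T = 494 K; R = 8.314 J/(mol·K).
P = 1.310×10^7 Pa  (the unit combination reduces to kg/(m·s²) = Pa)
1.310×10^7 Pa × (1 atm / 1.013×10^5 Pa) = 129.3 atm

129 atm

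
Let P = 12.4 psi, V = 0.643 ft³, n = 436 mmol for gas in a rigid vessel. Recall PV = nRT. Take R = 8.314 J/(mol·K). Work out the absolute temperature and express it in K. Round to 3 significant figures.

Rearranging: T = PV/(nR).
P = 12.4 psi = 85495 Pa; V = 0.643 ft³ = 0.01821 m³; n = 436 mmol = 0.4360 mol; R = 8.314 J/(mol·K).
T = 429.4 K

429 K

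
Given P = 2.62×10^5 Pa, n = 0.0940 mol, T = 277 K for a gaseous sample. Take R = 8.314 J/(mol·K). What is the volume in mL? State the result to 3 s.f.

Rearranging: V = nRT/P.
P = 2.62×10^5 Pa; n = 0.0940 mol; T = 277 K; R = 8.314 J/(mol·K).
V = 8.263×10^-4 m³
8.263×10^-4 m³ × (1 mL / 1.000×10^-6 m³) = 826.3 mL

826 mL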